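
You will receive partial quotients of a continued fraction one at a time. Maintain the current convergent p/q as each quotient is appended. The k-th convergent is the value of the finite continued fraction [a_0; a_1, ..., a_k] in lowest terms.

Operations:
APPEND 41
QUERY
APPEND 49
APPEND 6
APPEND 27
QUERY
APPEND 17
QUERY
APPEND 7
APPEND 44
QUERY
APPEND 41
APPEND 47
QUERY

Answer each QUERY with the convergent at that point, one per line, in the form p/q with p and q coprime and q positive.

41/1
328737/8014
5600630/136533
1745059098/42541313
3366331998853/82064947479

APPEND 41: p_0 = 41·1 + 0 = 41, q_0 = 41·0 + 1 = 1 → 41/1
APPEND 49: p_1 = 49·41 + 1 = 2010, q_1 = 49·1 + 0 = 49 → 2010/49
APPEND 6: p_2 = 6·2010 + 41 = 12101, q_2 = 6·49 + 1 = 295 → 12101/295
APPEND 27: p_3 = 27·12101 + 2010 = 328737, q_3 = 27·295 + 49 = 8014 → 328737/8014
APPEND 17: p_4 = 17·328737 + 12101 = 5600630, q_4 = 17·8014 + 295 = 136533 → 5600630/136533
APPEND 7: p_5 = 7·5600630 + 328737 = 39533147, q_5 = 7·136533 + 8014 = 963745 → 39533147/963745
APPEND 44: p_6 = 44·39533147 + 5600630 = 1745059098, q_6 = 44·963745 + 136533 = 42541313 → 1745059098/42541313
APPEND 41: p_7 = 41·1745059098 + 39533147 = 71586956165, q_7 = 41·42541313 + 963745 = 1745157578 → 71586956165/1745157578
APPEND 47: p_8 = 47·71586956165 + 1745059098 = 3366331998853, q_8 = 47·1745157578 + 42541313 = 82064947479 → 3366331998853/82064947479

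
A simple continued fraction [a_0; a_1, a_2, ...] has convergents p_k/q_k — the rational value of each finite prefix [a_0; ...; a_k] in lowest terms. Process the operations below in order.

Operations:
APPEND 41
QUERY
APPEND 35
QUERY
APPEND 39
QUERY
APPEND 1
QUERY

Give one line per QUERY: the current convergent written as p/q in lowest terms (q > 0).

APPEND 41: p_0 = 41·1 + 0 = 41, q_0 = 41·0 + 1 = 1 → 41/1
APPEND 35: p_1 = 35·41 + 1 = 1436, q_1 = 35·1 + 0 = 35 → 1436/35
APPEND 39: p_2 = 39·1436 + 41 = 56045, q_2 = 39·35 + 1 = 1366 → 56045/1366
APPEND 1: p_3 = 1·56045 + 1436 = 57481, q_3 = 1·1366 + 35 = 1401 → 57481/1401

41/1
1436/35
56045/1366
57481/1401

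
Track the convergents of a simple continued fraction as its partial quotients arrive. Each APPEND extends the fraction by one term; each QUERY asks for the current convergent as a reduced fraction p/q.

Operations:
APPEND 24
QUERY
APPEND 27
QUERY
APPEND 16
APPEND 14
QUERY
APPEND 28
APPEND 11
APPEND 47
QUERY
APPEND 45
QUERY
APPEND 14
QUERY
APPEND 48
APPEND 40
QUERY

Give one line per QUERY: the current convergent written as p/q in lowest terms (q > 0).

24/1
649/27
146361/6089
2135090255/88825333
96124401512/3999026249
1347876711423/56075192819
2593116138704063/107880406455259

APPEND 24: p_0 = 24·1 + 0 = 24, q_0 = 24·0 + 1 = 1 → 24/1
APPEND 27: p_1 = 27·24 + 1 = 649, q_1 = 27·1 + 0 = 27 → 649/27
APPEND 16: p_2 = 16·649 + 24 = 10408, q_2 = 16·27 + 1 = 433 → 10408/433
APPEND 14: p_3 = 14·10408 + 649 = 146361, q_3 = 14·433 + 27 = 6089 → 146361/6089
APPEND 28: p_4 = 28·146361 + 10408 = 4108516, q_4 = 28·6089 + 433 = 170925 → 4108516/170925
APPEND 11: p_5 = 11·4108516 + 146361 = 45340037, q_5 = 11·170925 + 6089 = 1886264 → 45340037/1886264
APPEND 47: p_6 = 47·45340037 + 4108516 = 2135090255, q_6 = 47·1886264 + 170925 = 88825333 → 2135090255/88825333
APPEND 45: p_7 = 45·2135090255 + 45340037 = 96124401512, q_7 = 45·88825333 + 1886264 = 3999026249 → 96124401512/3999026249
APPEND 14: p_8 = 14·96124401512 + 2135090255 = 1347876711423, q_8 = 14·3999026249 + 88825333 = 56075192819 → 1347876711423/56075192819
APPEND 48: p_9 = 48·1347876711423 + 96124401512 = 64794206549816, q_9 = 48·56075192819 + 3999026249 = 2695608281561 → 64794206549816/2695608281561
APPEND 40: p_10 = 40·64794206549816 + 1347876711423 = 2593116138704063, q_10 = 40·2695608281561 + 56075192819 = 107880406455259 → 2593116138704063/107880406455259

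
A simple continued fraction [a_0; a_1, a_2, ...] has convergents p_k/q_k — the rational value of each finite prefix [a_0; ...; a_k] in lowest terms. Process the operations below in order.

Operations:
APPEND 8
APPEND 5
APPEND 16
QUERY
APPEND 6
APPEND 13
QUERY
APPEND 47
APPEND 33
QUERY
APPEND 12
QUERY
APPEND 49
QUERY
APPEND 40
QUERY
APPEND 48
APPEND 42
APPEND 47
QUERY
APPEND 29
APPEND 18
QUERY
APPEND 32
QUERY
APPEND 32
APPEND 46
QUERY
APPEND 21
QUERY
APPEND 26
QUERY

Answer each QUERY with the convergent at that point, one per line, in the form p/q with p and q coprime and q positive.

APPEND 8: p_0 = 8·1 + 0 = 8, q_0 = 8·0 + 1 = 1 → 8/1
APPEND 5: p_1 = 5·8 + 1 = 41, q_1 = 5·1 + 0 = 5 → 41/5
APPEND 16: p_2 = 16·41 + 8 = 664, q_2 = 16·5 + 1 = 81 → 664/81
APPEND 6: p_3 = 6·664 + 41 = 4025, q_3 = 6·81 + 5 = 491 → 4025/491
APPEND 13: p_4 = 13·4025 + 664 = 52989, q_4 = 13·491 + 81 = 6464 → 52989/6464
APPEND 47: p_5 = 47·52989 + 4025 = 2494508, q_5 = 47·6464 + 491 = 304299 → 2494508/304299
APPEND 33: p_6 = 33·2494508 + 52989 = 82371753, q_6 = 33·304299 + 6464 = 10048331 → 82371753/10048331
APPEND 12: p_7 = 12·82371753 + 2494508 = 990955544, q_7 = 12·10048331 + 304299 = 120884271 → 990955544/120884271
APPEND 49: p_8 = 49·990955544 + 82371753 = 48639193409, q_8 = 49·120884271 + 10048331 = 5933377610 → 48639193409/5933377610
APPEND 40: p_9 = 40·48639193409 + 990955544 = 1946558691904, q_9 = 40·5933377610 + 120884271 = 237455988671 → 1946558691904/237455988671
APPEND 48: p_10 = 48·1946558691904 + 48639193409 = 93483456404801, q_10 = 48·237455988671 + 5933377610 = 11403820833818 → 93483456404801/11403820833818
APPEND 42: p_11 = 42·93483456404801 + 1946558691904 = 3928251727693546, q_11 = 42·11403820833818 + 237455988671 = 479197931009027 → 3928251727693546/479197931009027
APPEND 47: p_12 = 47·3928251727693546 + 93483456404801 = 184721314658001463, q_12 = 47·479197931009027 + 11403820833818 = 22533706578258087 → 184721314658001463/22533706578258087
APPEND 29: p_13 = 29·184721314658001463 + 3928251727693546 = 5360846376809735973, q_13 = 29·22533706578258087 + 479197931009027 = 653956688700493550 → 5360846376809735973/653956688700493550
APPEND 18: p_14 = 18·5360846376809735973 + 184721314658001463 = 96679956097233248977, q_14 = 18·653956688700493550 + 22533706578258087 = 11793754103187141987 → 96679956097233248977/11793754103187141987
APPEND 32: p_15 = 32·96679956097233248977 + 5360846376809735973 = 3099119441488273703237, q_15 = 32·11793754103187141987 + 653956688700493550 = 378054087990689037134 → 3099119441488273703237/378054087990689037134
APPEND 32: p_16 = 32·3099119441488273703237 + 96679956097233248977 = 99268502083721991752561, q_16 = 32·378054087990689037134 + 11793754103187141987 = 12109524569805236330275 → 99268502083721991752561/12109524569805236330275
APPEND 46: p_17 = 46·99268502083721991752561 + 3099119441488273703237 = 4569450215292699894321043, q_17 = 46·12109524569805236330275 + 378054087990689037134 = 557416184299031560229784 → 4569450215292699894321043/557416184299031560229784
APPEND 21: p_18 = 21·4569450215292699894321043 + 99268502083721991752561 = 96057723023230419772494464, q_18 = 21·557416184299031560229784 + 12109524569805236330275 = 11717849394849468001155739 → 96057723023230419772494464/11717849394849468001155739
APPEND 26: p_19 = 26·96057723023230419772494464 + 4569450215292699894321043 = 2502070248819283613979177107, q_19 = 26·11717849394849468001155739 + 557416184299031560229784 = 305221500450385199590278998 → 2502070248819283613979177107/305221500450385199590278998

664/81
52989/6464
82371753/10048331
990955544/120884271
48639193409/5933377610
1946558691904/237455988671
184721314658001463/22533706578258087
96679956097233248977/11793754103187141987
3099119441488273703237/378054087990689037134
4569450215292699894321043/557416184299031560229784
96057723023230419772494464/11717849394849468001155739
2502070248819283613979177107/305221500450385199590278998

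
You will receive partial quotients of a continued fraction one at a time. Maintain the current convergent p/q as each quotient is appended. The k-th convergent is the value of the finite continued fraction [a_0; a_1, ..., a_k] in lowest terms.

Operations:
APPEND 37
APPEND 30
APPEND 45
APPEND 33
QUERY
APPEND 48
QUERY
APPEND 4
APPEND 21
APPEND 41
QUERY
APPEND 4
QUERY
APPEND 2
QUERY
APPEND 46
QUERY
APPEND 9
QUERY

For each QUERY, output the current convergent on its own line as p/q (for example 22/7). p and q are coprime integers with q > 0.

1652167/44613
79354048/2142775
278290441426/7514598381
1119941555291/30241466272
2518173552008/67997530925
116955924947659/3158127888822
1055121498080939/28491148530323

APPEND 37: p_0 = 37·1 + 0 = 37, q_0 = 37·0 + 1 = 1 → 37/1
APPEND 30: p_1 = 30·37 + 1 = 1111, q_1 = 30·1 + 0 = 30 → 1111/30
APPEND 45: p_2 = 45·1111 + 37 = 50032, q_2 = 45·30 + 1 = 1351 → 50032/1351
APPEND 33: p_3 = 33·50032 + 1111 = 1652167, q_3 = 33·1351 + 30 = 44613 → 1652167/44613
APPEND 48: p_4 = 48·1652167 + 50032 = 79354048, q_4 = 48·44613 + 1351 = 2142775 → 79354048/2142775
APPEND 4: p_5 = 4·79354048 + 1652167 = 319068359, q_5 = 4·2142775 + 44613 = 8615713 → 319068359/8615713
APPEND 21: p_6 = 21·319068359 + 79354048 = 6779789587, q_6 = 21·8615713 + 2142775 = 183072748 → 6779789587/183072748
APPEND 41: p_7 = 41·6779789587 + 319068359 = 278290441426, q_7 = 41·183072748 + 8615713 = 7514598381 → 278290441426/7514598381
APPEND 4: p_8 = 4·278290441426 + 6779789587 = 1119941555291, q_8 = 4·7514598381 + 183072748 = 30241466272 → 1119941555291/30241466272
APPEND 2: p_9 = 2·1119941555291 + 278290441426 = 2518173552008, q_9 = 2·30241466272 + 7514598381 = 67997530925 → 2518173552008/67997530925
APPEND 46: p_10 = 46·2518173552008 + 1119941555291 = 116955924947659, q_10 = 46·67997530925 + 30241466272 = 3158127888822 → 116955924947659/3158127888822
APPEND 9: p_11 = 9·116955924947659 + 2518173552008 = 1055121498080939, q_11 = 9·3158127888822 + 67997530925 = 28491148530323 → 1055121498080939/28491148530323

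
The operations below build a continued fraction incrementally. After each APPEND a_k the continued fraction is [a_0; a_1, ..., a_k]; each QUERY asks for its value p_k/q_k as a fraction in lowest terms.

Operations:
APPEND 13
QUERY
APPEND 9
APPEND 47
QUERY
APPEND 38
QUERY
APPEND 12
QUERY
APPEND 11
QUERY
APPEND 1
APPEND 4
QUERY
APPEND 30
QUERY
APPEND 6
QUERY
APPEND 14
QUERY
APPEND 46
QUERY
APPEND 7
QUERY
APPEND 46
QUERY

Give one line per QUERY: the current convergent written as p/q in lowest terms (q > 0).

APPEND 13: p_0 = 13·1 + 0 = 13, q_0 = 13·0 + 1 = 1 → 13/1
APPEND 9: p_1 = 9·13 + 1 = 118, q_1 = 9·1 + 0 = 9 → 118/9
APPEND 47: p_2 = 47·118 + 13 = 5559, q_2 = 47·9 + 1 = 424 → 5559/424
APPEND 38: p_3 = 38·5559 + 118 = 211360, q_3 = 38·424 + 9 = 16121 → 211360/16121
APPEND 12: p_4 = 12·211360 + 5559 = 2541879, q_4 = 12·16121 + 424 = 193876 → 2541879/193876
APPEND 11: p_5 = 11·2541879 + 211360 = 28172029, q_5 = 11·193876 + 16121 = 2148757 → 28172029/2148757
APPEND 1: p_6 = 1·28172029 + 2541879 = 30713908, q_6 = 1·2148757 + 193876 = 2342633 → 30713908/2342633
APPEND 4: p_7 = 4·30713908 + 28172029 = 151027661, q_7 = 4·2342633 + 2148757 = 11519289 → 151027661/11519289
APPEND 30: p_8 = 30·151027661 + 30713908 = 4561543738, q_8 = 30·11519289 + 2342633 = 347921303 → 4561543738/347921303
APPEND 6: p_9 = 6·4561543738 + 151027661 = 27520290089, q_9 = 6·347921303 + 11519289 = 2099047107 → 27520290089/2099047107
APPEND 14: p_10 = 14·27520290089 + 4561543738 = 389845604984, q_10 = 14·2099047107 + 347921303 = 29734580801 → 389845604984/29734580801
APPEND 46: p_11 = 46·389845604984 + 27520290089 = 17960418119353, q_11 = 46·29734580801 + 2099047107 = 1369889763953 → 17960418119353/1369889763953
APPEND 7: p_12 = 7·17960418119353 + 389845604984 = 126112772440455, q_12 = 7·1369889763953 + 29734580801 = 9618962928472 → 126112772440455/9618962928472
APPEND 46: p_13 = 46·126112772440455 + 17960418119353 = 5819147950380283, q_13 = 46·9618962928472 + 1369889763953 = 443842184473665 → 5819147950380283/443842184473665

13/1
5559/424
211360/16121
2541879/193876
28172029/2148757
151027661/11519289
4561543738/347921303
27520290089/2099047107
389845604984/29734580801
17960418119353/1369889763953
126112772440455/9618962928472
5819147950380283/443842184473665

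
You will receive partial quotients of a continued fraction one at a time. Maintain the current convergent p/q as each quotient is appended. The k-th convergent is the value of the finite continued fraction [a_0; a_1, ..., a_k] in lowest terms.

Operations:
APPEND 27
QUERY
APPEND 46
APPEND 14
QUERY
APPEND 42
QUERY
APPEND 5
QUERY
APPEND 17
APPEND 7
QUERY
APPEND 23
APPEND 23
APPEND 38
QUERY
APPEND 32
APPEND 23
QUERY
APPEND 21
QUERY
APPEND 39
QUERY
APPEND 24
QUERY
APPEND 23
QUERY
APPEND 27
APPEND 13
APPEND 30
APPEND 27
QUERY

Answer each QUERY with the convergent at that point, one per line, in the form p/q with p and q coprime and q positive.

27/1
17429/645
733261/27136
3683734/136325
447180907/16548952
9071945774466/335728097551
6691508686752703/247634579945636
140812223149675382/5211078302851751
5498368211524092601/203479688391163925
132101649299727897806/4888723599690785951
3043836302105265742139/112644122481279240798
872545307931927284545733359/32290534306713331603130468

APPEND 27: p_0 = 27·1 + 0 = 27, q_0 = 27·0 + 1 = 1 → 27/1
APPEND 46: p_1 = 46·27 + 1 = 1243, q_1 = 46·1 + 0 = 46 → 1243/46
APPEND 14: p_2 = 14·1243 + 27 = 17429, q_2 = 14·46 + 1 = 645 → 17429/645
APPEND 42: p_3 = 42·17429 + 1243 = 733261, q_3 = 42·645 + 46 = 27136 → 733261/27136
APPEND 5: p_4 = 5·733261 + 17429 = 3683734, q_4 = 5·27136 + 645 = 136325 → 3683734/136325
APPEND 17: p_5 = 17·3683734 + 733261 = 63356739, q_5 = 17·136325 + 27136 = 2344661 → 63356739/2344661
APPEND 7: p_6 = 7·63356739 + 3683734 = 447180907, q_6 = 7·2344661 + 136325 = 16548952 → 447180907/16548952
APPEND 23: p_7 = 23·447180907 + 63356739 = 10348517600, q_7 = 23·16548952 + 2344661 = 382970557 → 10348517600/382970557
APPEND 23: p_8 = 23·10348517600 + 447180907 = 238463085707, q_8 = 23·382970557 + 16548952 = 8824871763 → 238463085707/8824871763
APPEND 38: p_9 = 38·238463085707 + 10348517600 = 9071945774466, q_9 = 38·8824871763 + 382970557 = 335728097551 → 9071945774466/335728097551
APPEND 32: p_10 = 32·9071945774466 + 238463085707 = 290540727868619, q_10 = 32·335728097551 + 8824871763 = 10752123993395 → 290540727868619/10752123993395
APPEND 23: p_11 = 23·290540727868619 + 9071945774466 = 6691508686752703, q_11 = 23·10752123993395 + 335728097551 = 247634579945636 → 6691508686752703/247634579945636
APPEND 21: p_12 = 21·6691508686752703 + 290540727868619 = 140812223149675382, q_12 = 21·247634579945636 + 10752123993395 = 5211078302851751 → 140812223149675382/5211078302851751
APPEND 39: p_13 = 39·140812223149675382 + 6691508686752703 = 5498368211524092601, q_13 = 39·5211078302851751 + 247634579945636 = 203479688391163925 → 5498368211524092601/203479688391163925
APPEND 24: p_14 = 24·5498368211524092601 + 140812223149675382 = 132101649299727897806, q_14 = 24·203479688391163925 + 5211078302851751 = 4888723599690785951 → 132101649299727897806/4888723599690785951
APPEND 23: p_15 = 23·132101649299727897806 + 5498368211524092601 = 3043836302105265742139, q_15 = 23·4888723599690785951 + 203479688391163925 = 112644122481279240798 → 3043836302105265742139/112644122481279240798
APPEND 27: p_16 = 27·3043836302105265742139 + 132101649299727897806 = 82315681806141902935559, q_16 = 27·112644122481279240798 + 4888723599690785951 = 3046280030594230287497 → 82315681806141902935559/3046280030594230287497
APPEND 13: p_17 = 13·82315681806141902935559 + 3043836302105265742139 = 1073147699781950003904406, q_17 = 13·3046280030594230287497 + 112644122481279240798 = 39714284520206272978259 → 1073147699781950003904406/39714284520206272978259
APPEND 30: p_18 = 30·1073147699781950003904406 + 82315681806141902935559 = 32276746675264642020067739, q_18 = 30·39714284520206272978259 + 3046280030594230287497 = 1194474815636782419635267 → 32276746675264642020067739/1194474815636782419635267
APPEND 27: p_19 = 27·32276746675264642020067739 + 1073147699781950003904406 = 872545307931927284545733359, q_19 = 27·1194474815636782419635267 + 39714284520206272978259 = 32290534306713331603130468 → 872545307931927284545733359/32290534306713331603130468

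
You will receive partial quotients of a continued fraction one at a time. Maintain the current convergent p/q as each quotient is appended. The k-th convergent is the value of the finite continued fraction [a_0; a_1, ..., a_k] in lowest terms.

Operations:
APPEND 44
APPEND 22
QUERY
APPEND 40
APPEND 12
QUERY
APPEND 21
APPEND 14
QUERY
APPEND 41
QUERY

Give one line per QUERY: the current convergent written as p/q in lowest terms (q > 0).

969/22
466617/10594
138195271/3137564
5675843872/128863479

APPEND 44: p_0 = 44·1 + 0 = 44, q_0 = 44·0 + 1 = 1 → 44/1
APPEND 22: p_1 = 22·44 + 1 = 969, q_1 = 22·1 + 0 = 22 → 969/22
APPEND 40: p_2 = 40·969 + 44 = 38804, q_2 = 40·22 + 1 = 881 → 38804/881
APPEND 12: p_3 = 12·38804 + 969 = 466617, q_3 = 12·881 + 22 = 10594 → 466617/10594
APPEND 21: p_4 = 21·466617 + 38804 = 9837761, q_4 = 21·10594 + 881 = 223355 → 9837761/223355
APPEND 14: p_5 = 14·9837761 + 466617 = 138195271, q_5 = 14·223355 + 10594 = 3137564 → 138195271/3137564
APPEND 41: p_6 = 41·138195271 + 9837761 = 5675843872, q_6 = 41·3137564 + 223355 = 128863479 → 5675843872/128863479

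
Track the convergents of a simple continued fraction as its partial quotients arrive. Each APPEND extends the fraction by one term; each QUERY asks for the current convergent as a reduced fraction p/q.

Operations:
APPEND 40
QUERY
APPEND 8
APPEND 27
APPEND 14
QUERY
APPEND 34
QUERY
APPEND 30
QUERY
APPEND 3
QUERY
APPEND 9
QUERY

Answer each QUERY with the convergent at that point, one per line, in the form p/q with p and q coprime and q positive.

40/1
122219/3046
4164153/103781
125046809/3116476
379304580/9453209
3538788029/88195357

APPEND 40: p_0 = 40·1 + 0 = 40, q_0 = 40·0 + 1 = 1 → 40/1
APPEND 8: p_1 = 8·40 + 1 = 321, q_1 = 8·1 + 0 = 8 → 321/8
APPEND 27: p_2 = 27·321 + 40 = 8707, q_2 = 27·8 + 1 = 217 → 8707/217
APPEND 14: p_3 = 14·8707 + 321 = 122219, q_3 = 14·217 + 8 = 3046 → 122219/3046
APPEND 34: p_4 = 34·122219 + 8707 = 4164153, q_4 = 34·3046 + 217 = 103781 → 4164153/103781
APPEND 30: p_5 = 30·4164153 + 122219 = 125046809, q_5 = 30·103781 + 3046 = 3116476 → 125046809/3116476
APPEND 3: p_6 = 3·125046809 + 4164153 = 379304580, q_6 = 3·3116476 + 103781 = 9453209 → 379304580/9453209
APPEND 9: p_7 = 9·379304580 + 125046809 = 3538788029, q_7 = 9·9453209 + 3116476 = 88195357 → 3538788029/88195357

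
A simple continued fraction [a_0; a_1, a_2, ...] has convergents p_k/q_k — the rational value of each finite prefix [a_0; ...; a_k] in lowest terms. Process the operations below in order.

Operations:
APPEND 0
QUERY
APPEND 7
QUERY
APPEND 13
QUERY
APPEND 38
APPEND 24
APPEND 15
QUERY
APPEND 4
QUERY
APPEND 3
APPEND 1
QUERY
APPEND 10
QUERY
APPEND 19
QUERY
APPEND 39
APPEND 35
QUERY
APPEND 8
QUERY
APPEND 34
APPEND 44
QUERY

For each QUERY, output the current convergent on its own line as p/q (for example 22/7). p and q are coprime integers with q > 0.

APPEND 0: p_0 = 0·1 + 0 = 0, q_0 = 0·0 + 1 = 1 → 0/1
APPEND 7: p_1 = 7·0 + 1 = 1, q_1 = 7·1 + 0 = 7 → 1/7
APPEND 13: p_2 = 13·1 + 0 = 13, q_2 = 13·7 + 1 = 92 → 13/92
APPEND 38: p_3 = 38·13 + 1 = 495, q_3 = 38·92 + 7 = 3503 → 495/3503
APPEND 24: p_4 = 24·495 + 13 = 11893, q_4 = 24·3503 + 92 = 84164 → 11893/84164
APPEND 15: p_5 = 15·11893 + 495 = 178890, q_5 = 15·84164 + 3503 = 1265963 → 178890/1265963
APPEND 4: p_6 = 4·178890 + 11893 = 727453, q_6 = 4·1265963 + 84164 = 5148016 → 727453/5148016
APPEND 3: p_7 = 3·727453 + 178890 = 2361249, q_7 = 3·5148016 + 1265963 = 16710011 → 2361249/16710011
APPEND 1: p_8 = 1·2361249 + 727453 = 3088702, q_8 = 1·16710011 + 5148016 = 21858027 → 3088702/21858027
APPEND 10: p_9 = 10·3088702 + 2361249 = 33248269, q_9 = 10·21858027 + 16710011 = 235290281 → 33248269/235290281
APPEND 19: p_10 = 19·33248269 + 3088702 = 634805813, q_10 = 19·235290281 + 21858027 = 4492373366 → 634805813/4492373366
APPEND 39: p_11 = 39·634805813 + 33248269 = 24790674976, q_11 = 39·4492373366 + 235290281 = 175437851555 → 24790674976/175437851555
APPEND 35: p_12 = 35·24790674976 + 634805813 = 868308429973, q_12 = 35·175437851555 + 4492373366 = 6144817177791 → 868308429973/6144817177791
APPEND 8: p_13 = 8·868308429973 + 24790674976 = 6971258114760, q_13 = 8·6144817177791 + 175437851555 = 49333975273883 → 6971258114760/49333975273883
APPEND 34: p_14 = 34·6971258114760 + 868308429973 = 237891084331813, q_14 = 34·49333975273883 + 6144817177791 = 1683499976489813 → 237891084331813/1683499976489813
APPEND 44: p_15 = 44·237891084331813 + 6971258114760 = 10474178968714532, q_15 = 44·1683499976489813 + 49333975273883 = 74123332940825655 → 10474178968714532/74123332940825655

0/1
1/7
13/92
178890/1265963
727453/5148016
3088702/21858027
33248269/235290281
634805813/4492373366
868308429973/6144817177791
6971258114760/49333975273883
10474178968714532/74123332940825655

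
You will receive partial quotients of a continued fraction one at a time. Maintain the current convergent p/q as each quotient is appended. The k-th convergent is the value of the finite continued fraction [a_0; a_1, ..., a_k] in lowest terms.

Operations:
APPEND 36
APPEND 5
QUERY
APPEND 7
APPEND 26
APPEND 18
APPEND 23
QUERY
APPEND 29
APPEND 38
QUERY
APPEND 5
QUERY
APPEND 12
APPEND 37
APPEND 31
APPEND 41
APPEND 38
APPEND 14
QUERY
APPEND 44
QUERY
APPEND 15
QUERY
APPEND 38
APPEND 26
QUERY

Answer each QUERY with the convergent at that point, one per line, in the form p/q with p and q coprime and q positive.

181/5
14164454/391343
15646738632/432296341
78645076691/2172847626
24156085258968973498/667397054168184221
1064589950913688963021/29413052219338519180
15993005348964303418813/441863180344245971921
15844761628849451994244603/437767424718162067728549

APPEND 36: p_0 = 36·1 + 0 = 36, q_0 = 36·0 + 1 = 1 → 36/1
APPEND 5: p_1 = 5·36 + 1 = 181, q_1 = 5·1 + 0 = 5 → 181/5
APPEND 7: p_2 = 7·181 + 36 = 1303, q_2 = 7·5 + 1 = 36 → 1303/36
APPEND 26: p_3 = 26·1303 + 181 = 34059, q_3 = 26·36 + 5 = 941 → 34059/941
APPEND 18: p_4 = 18·34059 + 1303 = 614365, q_4 = 18·941 + 36 = 16974 → 614365/16974
APPEND 23: p_5 = 23·614365 + 34059 = 14164454, q_5 = 23·16974 + 941 = 391343 → 14164454/391343
APPEND 29: p_6 = 29·14164454 + 614365 = 411383531, q_6 = 29·391343 + 16974 = 11365921 → 411383531/11365921
APPEND 38: p_7 = 38·411383531 + 14164454 = 15646738632, q_7 = 38·11365921 + 391343 = 432296341 → 15646738632/432296341
APPEND 5: p_8 = 5·15646738632 + 411383531 = 78645076691, q_8 = 5·432296341 + 11365921 = 2172847626 → 78645076691/2172847626
APPEND 12: p_9 = 12·78645076691 + 15646738632 = 959387658924, q_9 = 12·2172847626 + 432296341 = 26506467853 → 959387658924/26506467853
APPEND 37: p_10 = 37·959387658924 + 78645076691 = 35575988456879, q_10 = 37·26506467853 + 2172847626 = 982912158187 → 35575988456879/982912158187
APPEND 31: p_11 = 31·35575988456879 + 959387658924 = 1103815029822173, q_11 = 31·982912158187 + 26506467853 = 30496783371650 → 1103815029822173/30496783371650
APPEND 41: p_12 = 41·1103815029822173 + 35575988456879 = 45291992211165972, q_12 = 41·30496783371650 + 982912158187 = 1251351030395837 → 45291992211165972/1251351030395837
APPEND 38: p_13 = 38·45291992211165972 + 1103815029822173 = 1722199519054129109, q_13 = 38·1251351030395837 + 30496783371650 = 47581835938413456 → 1722199519054129109/47581835938413456
APPEND 14: p_14 = 14·1722199519054129109 + 45291992211165972 = 24156085258968973498, q_14 = 14·47581835938413456 + 1251351030395837 = 667397054168184221 → 24156085258968973498/667397054168184221
APPEND 44: p_15 = 44·24156085258968973498 + 1722199519054129109 = 1064589950913688963021, q_15 = 44·667397054168184221 + 47581835938413456 = 29413052219338519180 → 1064589950913688963021/29413052219338519180
APPEND 15: p_16 = 15·1064589950913688963021 + 24156085258968973498 = 15993005348964303418813, q_16 = 15·29413052219338519180 + 667397054168184221 = 441863180344245971921 → 15993005348964303418813/441863180344245971921
APPEND 38: p_17 = 38·15993005348964303418813 + 1064589950913688963021 = 608798793211557218877915, q_17 = 38·441863180344245971921 + 29413052219338519180 = 16820213905300685452178 → 608798793211557218877915/16820213905300685452178
APPEND 26: p_18 = 26·608798793211557218877915 + 15993005348964303418813 = 15844761628849451994244603, q_18 = 26·16820213905300685452178 + 441863180344245971921 = 437767424718162067728549 → 15844761628849451994244603/437767424718162067728549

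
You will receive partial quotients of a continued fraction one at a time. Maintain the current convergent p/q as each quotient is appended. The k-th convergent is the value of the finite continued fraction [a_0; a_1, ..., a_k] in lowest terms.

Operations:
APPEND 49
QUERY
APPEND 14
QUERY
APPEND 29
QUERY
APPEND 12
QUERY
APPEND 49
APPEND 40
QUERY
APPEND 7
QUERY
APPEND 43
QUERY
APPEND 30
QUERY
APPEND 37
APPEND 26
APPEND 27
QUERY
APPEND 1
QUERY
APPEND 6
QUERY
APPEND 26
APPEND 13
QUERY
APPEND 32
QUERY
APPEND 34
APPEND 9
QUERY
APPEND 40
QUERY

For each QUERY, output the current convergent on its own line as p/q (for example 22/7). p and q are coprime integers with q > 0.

49/1
687/14
19972/407
240351/4898
472127191/9621258
3316687508/67589215
143089690035/2915957503
4296007388558/87546314305
111960032435367809/2281580849998199
116100807882490073/2365963765568992
808564879730308247/16477363443412151
275612804731046866682/5616583736269116085
8840748539074370238319/180161456973905999638
2716590316738411084964071/55360116544615563933631
108964473732669703033532368/2220535767905471630449017

APPEND 49: p_0 = 49·1 + 0 = 49, q_0 = 49·0 + 1 = 1 → 49/1
APPEND 14: p_1 = 14·49 + 1 = 687, q_1 = 14·1 + 0 = 14 → 687/14
APPEND 29: p_2 = 29·687 + 49 = 19972, q_2 = 29·14 + 1 = 407 → 19972/407
APPEND 12: p_3 = 12·19972 + 687 = 240351, q_3 = 12·407 + 14 = 4898 → 240351/4898
APPEND 49: p_4 = 49·240351 + 19972 = 11797171, q_4 = 49·4898 + 407 = 240409 → 11797171/240409
APPEND 40: p_5 = 40·11797171 + 240351 = 472127191, q_5 = 40·240409 + 4898 = 9621258 → 472127191/9621258
APPEND 7: p_6 = 7·472127191 + 11797171 = 3316687508, q_6 = 7·9621258 + 240409 = 67589215 → 3316687508/67589215
APPEND 43: p_7 = 43·3316687508 + 472127191 = 143089690035, q_7 = 43·67589215 + 9621258 = 2915957503 → 143089690035/2915957503
APPEND 30: p_8 = 30·143089690035 + 3316687508 = 4296007388558, q_8 = 30·2915957503 + 67589215 = 87546314305 → 4296007388558/87546314305
APPEND 37: p_9 = 37·4296007388558 + 143089690035 = 159095363066681, q_9 = 37·87546314305 + 2915957503 = 3242129586788 → 159095363066681/3242129586788
APPEND 26: p_10 = 26·159095363066681 + 4296007388558 = 4140775447122264, q_10 = 26·3242129586788 + 87546314305 = 84382915570793 → 4140775447122264/84382915570793
APPEND 27: p_11 = 27·4140775447122264 + 159095363066681 = 111960032435367809, q_11 = 27·84382915570793 + 3242129586788 = 2281580849998199 → 111960032435367809/2281580849998199
APPEND 1: p_12 = 1·111960032435367809 + 4140775447122264 = 116100807882490073, q_12 = 1·2281580849998199 + 84382915570793 = 2365963765568992 → 116100807882490073/2365963765568992
APPEND 6: p_13 = 6·116100807882490073 + 111960032435367809 = 808564879730308247, q_13 = 6·2365963765568992 + 2281580849998199 = 16477363443412151 → 808564879730308247/16477363443412151
APPEND 26: p_14 = 26·808564879730308247 + 116100807882490073 = 21138787680870504495, q_14 = 26·16477363443412151 + 2365963765568992 = 430777413294284918 → 21138787680870504495/430777413294284918
APPEND 13: p_15 = 13·21138787680870504495 + 808564879730308247 = 275612804731046866682, q_15 = 13·430777413294284918 + 16477363443412151 = 5616583736269116085 → 275612804731046866682/5616583736269116085
APPEND 32: p_16 = 32·275612804731046866682 + 21138787680870504495 = 8840748539074370238319, q_16 = 32·5616583736269116085 + 430777413294284918 = 180161456973905999638 → 8840748539074370238319/180161456973905999638
APPEND 34: p_17 = 34·8840748539074370238319 + 275612804731046866682 = 300861063133259634969528, q_17 = 34·180161456973905999638 + 5616583736269116085 = 6131106120849073103777 → 300861063133259634969528/6131106120849073103777
APPEND 9: p_18 = 9·300861063133259634969528 + 8840748539074370238319 = 2716590316738411084964071, q_18 = 9·6131106120849073103777 + 180161456973905999638 = 55360116544615563933631 → 2716590316738411084964071/55360116544615563933631
APPEND 40: p_19 = 40·2716590316738411084964071 + 300861063133259634969528 = 108964473732669703033532368, q_19 = 40·55360116544615563933631 + 6131106120849073103777 = 2220535767905471630449017 → 108964473732669703033532368/2220535767905471630449017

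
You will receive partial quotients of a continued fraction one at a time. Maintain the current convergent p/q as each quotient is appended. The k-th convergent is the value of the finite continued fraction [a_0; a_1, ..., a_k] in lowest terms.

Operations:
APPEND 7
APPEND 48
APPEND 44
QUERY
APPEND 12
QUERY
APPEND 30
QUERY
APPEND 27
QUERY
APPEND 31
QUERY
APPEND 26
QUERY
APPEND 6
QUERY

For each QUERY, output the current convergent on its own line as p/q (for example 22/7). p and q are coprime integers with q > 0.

14835/2113
178357/25404
5365545/764233
145048072/20659695
4501855777/641214778
117193298274/16692243923
707661645421/100794678316

APPEND 7: p_0 = 7·1 + 0 = 7, q_0 = 7·0 + 1 = 1 → 7/1
APPEND 48: p_1 = 48·7 + 1 = 337, q_1 = 48·1 + 0 = 48 → 337/48
APPEND 44: p_2 = 44·337 + 7 = 14835, q_2 = 44·48 + 1 = 2113 → 14835/2113
APPEND 12: p_3 = 12·14835 + 337 = 178357, q_3 = 12·2113 + 48 = 25404 → 178357/25404
APPEND 30: p_4 = 30·178357 + 14835 = 5365545, q_4 = 30·25404 + 2113 = 764233 → 5365545/764233
APPEND 27: p_5 = 27·5365545 + 178357 = 145048072, q_5 = 27·764233 + 25404 = 20659695 → 145048072/20659695
APPEND 31: p_6 = 31·145048072 + 5365545 = 4501855777, q_6 = 31·20659695 + 764233 = 641214778 → 4501855777/641214778
APPEND 26: p_7 = 26·4501855777 + 145048072 = 117193298274, q_7 = 26·641214778 + 20659695 = 16692243923 → 117193298274/16692243923
APPEND 6: p_8 = 6·117193298274 + 4501855777 = 707661645421, q_8 = 6·16692243923 + 641214778 = 100794678316 → 707661645421/100794678316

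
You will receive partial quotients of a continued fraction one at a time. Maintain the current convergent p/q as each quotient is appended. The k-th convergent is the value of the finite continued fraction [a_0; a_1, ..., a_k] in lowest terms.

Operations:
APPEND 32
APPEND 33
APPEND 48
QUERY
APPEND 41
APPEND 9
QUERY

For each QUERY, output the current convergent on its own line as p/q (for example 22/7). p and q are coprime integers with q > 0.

50768/1585
18793673/586747

APPEND 32: p_0 = 32·1 + 0 = 32, q_0 = 32·0 + 1 = 1 → 32/1
APPEND 33: p_1 = 33·32 + 1 = 1057, q_1 = 33·1 + 0 = 33 → 1057/33
APPEND 48: p_2 = 48·1057 + 32 = 50768, q_2 = 48·33 + 1 = 1585 → 50768/1585
APPEND 41: p_3 = 41·50768 + 1057 = 2082545, q_3 = 41·1585 + 33 = 65018 → 2082545/65018
APPEND 9: p_4 = 9·2082545 + 50768 = 18793673, q_4 = 9·65018 + 1585 = 586747 → 18793673/586747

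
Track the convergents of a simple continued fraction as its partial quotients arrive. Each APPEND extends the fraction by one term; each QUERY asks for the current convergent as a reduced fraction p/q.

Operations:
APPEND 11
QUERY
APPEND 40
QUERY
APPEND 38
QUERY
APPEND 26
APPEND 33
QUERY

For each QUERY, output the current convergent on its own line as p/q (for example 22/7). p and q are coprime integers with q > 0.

APPEND 11: p_0 = 11·1 + 0 = 11, q_0 = 11·0 + 1 = 1 → 11/1
APPEND 40: p_1 = 40·11 + 1 = 441, q_1 = 40·1 + 0 = 40 → 441/40
APPEND 38: p_2 = 38·441 + 11 = 16769, q_2 = 38·40 + 1 = 1521 → 16769/1521
APPEND 26: p_3 = 26·16769 + 441 = 436435, q_3 = 26·1521 + 40 = 39586 → 436435/39586
APPEND 33: p_4 = 33·436435 + 16769 = 14419124, q_4 = 33·39586 + 1521 = 1307859 → 14419124/1307859

11/1
441/40
16769/1521
14419124/1307859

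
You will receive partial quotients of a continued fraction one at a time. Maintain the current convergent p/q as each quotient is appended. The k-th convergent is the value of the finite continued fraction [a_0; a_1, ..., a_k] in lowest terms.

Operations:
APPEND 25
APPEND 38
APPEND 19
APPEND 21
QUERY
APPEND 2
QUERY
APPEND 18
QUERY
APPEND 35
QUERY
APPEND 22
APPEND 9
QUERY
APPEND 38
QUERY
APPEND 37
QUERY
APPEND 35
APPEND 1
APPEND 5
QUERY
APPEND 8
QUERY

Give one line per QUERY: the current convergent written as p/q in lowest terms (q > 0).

APPEND 25: p_0 = 25·1 + 0 = 25, q_0 = 25·0 + 1 = 1 → 25/1
APPEND 38: p_1 = 38·25 + 1 = 951, q_1 = 38·1 + 0 = 38 → 951/38
APPEND 19: p_2 = 19·951 + 25 = 18094, q_2 = 19·38 + 1 = 723 → 18094/723
APPEND 21: p_3 = 21·18094 + 951 = 380925, q_3 = 21·723 + 38 = 15221 → 380925/15221
APPEND 2: p_4 = 2·380925 + 18094 = 779944, q_4 = 2·15221 + 723 = 31165 → 779944/31165
APPEND 18: p_5 = 18·779944 + 380925 = 14419917, q_5 = 18·31165 + 15221 = 576191 → 14419917/576191
APPEND 35: p_6 = 35·14419917 + 779944 = 505477039, q_6 = 35·576191 + 31165 = 20197850 → 505477039/20197850
APPEND 22: p_7 = 22·505477039 + 14419917 = 11134914775, q_7 = 22·20197850 + 576191 = 444928891 → 11134914775/444928891
APPEND 9: p_8 = 9·11134914775 + 505477039 = 100719710014, q_8 = 9·444928891 + 20197850 = 4024557869 → 100719710014/4024557869
APPEND 38: p_9 = 38·100719710014 + 11134914775 = 3838483895307, q_9 = 38·4024557869 + 444928891 = 153378127913 → 3838483895307/153378127913
APPEND 37: p_10 = 37·3838483895307 + 100719710014 = 142124623836373, q_10 = 37·153378127913 + 4024557869 = 5679015290650 → 142124623836373/5679015290650
APPEND 35: p_11 = 35·142124623836373 + 3838483895307 = 4978200318168362, q_11 = 35·5679015290650 + 153378127913 = 198918913300663 → 4978200318168362/198918913300663
APPEND 1: p_12 = 1·4978200318168362 + 142124623836373 = 5120324942004735, q_12 = 1·198918913300663 + 5679015290650 = 204597928591313 → 5120324942004735/204597928591313
APPEND 5: p_13 = 5·5120324942004735 + 4978200318168362 = 30579825028192037, q_13 = 5·204597928591313 + 198918913300663 = 1221908556257228 → 30579825028192037/1221908556257228
APPEND 8: p_14 = 8·30579825028192037 + 5120324942004735 = 249758925167541031, q_14 = 8·1221908556257228 + 204597928591313 = 9979866378649137 → 249758925167541031/9979866378649137

380925/15221
779944/31165
14419917/576191
505477039/20197850
100719710014/4024557869
3838483895307/153378127913
142124623836373/5679015290650
30579825028192037/1221908556257228
249758925167541031/9979866378649137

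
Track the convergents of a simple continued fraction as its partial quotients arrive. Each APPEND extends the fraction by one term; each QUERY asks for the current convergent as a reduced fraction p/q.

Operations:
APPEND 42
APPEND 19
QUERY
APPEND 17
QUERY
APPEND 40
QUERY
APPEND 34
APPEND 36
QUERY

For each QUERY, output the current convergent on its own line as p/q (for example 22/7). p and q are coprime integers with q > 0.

APPEND 42: p_0 = 42·1 + 0 = 42, q_0 = 42·0 + 1 = 1 → 42/1
APPEND 19: p_1 = 19·42 + 1 = 799, q_1 = 19·1 + 0 = 19 → 799/19
APPEND 17: p_2 = 17·799 + 42 = 13625, q_2 = 17·19 + 1 = 324 → 13625/324
APPEND 40: p_3 = 40·13625 + 799 = 545799, q_3 = 40·324 + 19 = 12979 → 545799/12979
APPEND 34: p_4 = 34·545799 + 13625 = 18570791, q_4 = 34·12979 + 324 = 441610 → 18570791/441610
APPEND 36: p_5 = 36·18570791 + 545799 = 669094275, q_5 = 36·441610 + 12979 = 15910939 → 669094275/15910939

799/19
13625/324
545799/12979
669094275/15910939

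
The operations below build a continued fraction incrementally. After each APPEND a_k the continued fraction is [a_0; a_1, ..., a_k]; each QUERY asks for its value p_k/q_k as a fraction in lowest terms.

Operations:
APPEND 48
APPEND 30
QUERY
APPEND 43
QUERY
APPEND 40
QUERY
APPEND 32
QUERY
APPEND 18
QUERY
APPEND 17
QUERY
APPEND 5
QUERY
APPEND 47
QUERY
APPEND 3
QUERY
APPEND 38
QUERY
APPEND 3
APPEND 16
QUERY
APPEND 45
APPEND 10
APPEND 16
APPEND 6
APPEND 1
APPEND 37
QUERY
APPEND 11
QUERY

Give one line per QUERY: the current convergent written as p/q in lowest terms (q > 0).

APPEND 48: p_0 = 48·1 + 0 = 48, q_0 = 48·0 + 1 = 1 → 48/1
APPEND 30: p_1 = 30·48 + 1 = 1441, q_1 = 30·1 + 0 = 30 → 1441/30
APPEND 43: p_2 = 43·1441 + 48 = 62011, q_2 = 43·30 + 1 = 1291 → 62011/1291
APPEND 40: p_3 = 40·62011 + 1441 = 2481881, q_3 = 40·1291 + 30 = 51670 → 2481881/51670
APPEND 32: p_4 = 32·2481881 + 62011 = 79482203, q_4 = 32·51670 + 1291 = 1654731 → 79482203/1654731
APPEND 18: p_5 = 18·79482203 + 2481881 = 1433161535, q_5 = 18·1654731 + 51670 = 29836828 → 1433161535/29836828
APPEND 17: p_6 = 17·1433161535 + 79482203 = 24443228298, q_6 = 17·29836828 + 1654731 = 508880807 → 24443228298/508880807
APPEND 5: p_7 = 5·24443228298 + 1433161535 = 123649303025, q_7 = 5·508880807 + 29836828 = 2574240863 → 123649303025/2574240863
APPEND 47: p_8 = 47·123649303025 + 24443228298 = 5835960470473, q_8 = 47·2574240863 + 508880807 = 121498201368 → 5835960470473/121498201368
APPEND 3: p_9 = 3·5835960470473 + 123649303025 = 17631530714444, q_9 = 3·121498201368 + 2574240863 = 367068844967 → 17631530714444/367068844967
APPEND 38: p_10 = 38·17631530714444 + 5835960470473 = 675834127619345, q_10 = 38·367068844967 + 121498201368 = 14070114310114 → 675834127619345/14070114310114
APPEND 3: p_11 = 3·675834127619345 + 17631530714444 = 2045133913572479, q_11 = 3·14070114310114 + 367068844967 = 42577411775309 → 2045133913572479/42577411775309
APPEND 16: p_12 = 16·2045133913572479 + 675834127619345 = 33397976744779009, q_12 = 16·42577411775309 + 14070114310114 = 695308702715058 → 33397976744779009/695308702715058
APPEND 45: p_13 = 45·33397976744779009 + 2045133913572479 = 1504954087428627884, q_13 = 45·695308702715058 + 42577411775309 = 31331469033952919 → 1504954087428627884/31331469033952919
APPEND 10: p_14 = 10·1504954087428627884 + 33397976744779009 = 15082938851031057849, q_14 = 10·31331469033952919 + 695308702715058 = 314009999042244248 → 15082938851031057849/314009999042244248
APPEND 16: p_15 = 16·15082938851031057849 + 1504954087428627884 = 242831975703925553468, q_15 = 16·314009999042244248 + 31331469033952919 = 5055491453709860887 → 242831975703925553468/5055491453709860887
APPEND 6: p_16 = 6·242831975703925553468 + 15082938851031057849 = 1472074793074584378657, q_16 = 6·5055491453709860887 + 314009999042244248 = 30646958721301409570 → 1472074793074584378657/30646958721301409570
APPEND 1: p_17 = 1·1472074793074584378657 + 242831975703925553468 = 1714906768778509932125, q_17 = 1·30646958721301409570 + 5055491453709860887 = 35702450175011270457 → 1714906768778509932125/35702450175011270457
APPEND 37: p_18 = 37·1714906768778509932125 + 1472074793074584378657 = 64923625237879451867282, q_18 = 37·35702450175011270457 + 30646958721301409570 = 1351637615196718416479 → 64923625237879451867282/1351637615196718416479
APPEND 11: p_19 = 11·64923625237879451867282 + 1714906768778509932125 = 715874784385452480472227, q_19 = 11·1351637615196718416479 + 35702450175011270457 = 14903716217338913851726 → 715874784385452480472227/14903716217338913851726

1441/30
62011/1291
2481881/51670
79482203/1654731
1433161535/29836828
24443228298/508880807
123649303025/2574240863
5835960470473/121498201368
17631530714444/367068844967
675834127619345/14070114310114
33397976744779009/695308702715058
64923625237879451867282/1351637615196718416479
715874784385452480472227/14903716217338913851726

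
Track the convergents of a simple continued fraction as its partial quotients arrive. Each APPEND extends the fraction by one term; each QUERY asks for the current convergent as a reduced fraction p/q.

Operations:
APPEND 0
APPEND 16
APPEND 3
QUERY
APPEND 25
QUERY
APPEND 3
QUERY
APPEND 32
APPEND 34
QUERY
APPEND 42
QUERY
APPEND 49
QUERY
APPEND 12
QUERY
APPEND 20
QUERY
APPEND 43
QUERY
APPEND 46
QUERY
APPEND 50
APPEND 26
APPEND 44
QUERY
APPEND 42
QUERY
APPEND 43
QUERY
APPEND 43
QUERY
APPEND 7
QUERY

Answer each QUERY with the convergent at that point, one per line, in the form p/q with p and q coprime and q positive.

APPEND 0: p_0 = 0·1 + 0 = 0, q_0 = 0·0 + 1 = 1 → 0/1
APPEND 16: p_1 = 16·0 + 1 = 1, q_1 = 16·1 + 0 = 16 → 1/16
APPEND 3: p_2 = 3·1 + 0 = 3, q_2 = 3·16 + 1 = 49 → 3/49
APPEND 25: p_3 = 25·3 + 1 = 76, q_3 = 25·49 + 16 = 1241 → 76/1241
APPEND 3: p_4 = 3·76 + 3 = 231, q_4 = 3·1241 + 49 = 3772 → 231/3772
APPEND 32: p_5 = 32·231 + 76 = 7468, q_5 = 32·3772 + 1241 = 121945 → 7468/121945
APPEND 34: p_6 = 34·7468 + 231 = 254143, q_6 = 34·121945 + 3772 = 4149902 → 254143/4149902
APPEND 42: p_7 = 42·254143 + 7468 = 10681474, q_7 = 42·4149902 + 121945 = 174417829 → 10681474/174417829
APPEND 49: p_8 = 49·10681474 + 254143 = 523646369, q_8 = 49·174417829 + 4149902 = 8550623523 → 523646369/8550623523
APPEND 12: p_9 = 12·523646369 + 10681474 = 6294437902, q_9 = 12·8550623523 + 174417829 = 102781900105 → 6294437902/102781900105
APPEND 20: p_10 = 20·6294437902 + 523646369 = 126412404409, q_10 = 20·102781900105 + 8550623523 = 2064188625623 → 126412404409/2064188625623
APPEND 43: p_11 = 43·126412404409 + 6294437902 = 5442027827489, q_11 = 43·2064188625623 + 102781900105 = 88862892801894 → 5442027827489/88862892801894
APPEND 46: p_12 = 46·5442027827489 + 126412404409 = 250459692468903, q_12 = 46·88862892801894 + 2064188625623 = 4089757257512747 → 250459692468903/4089757257512747
APPEND 50: p_13 = 50·250459692468903 + 5442027827489 = 12528426651272639, q_13 = 50·4089757257512747 + 88862892801894 = 204576725768439244 → 12528426651272639/204576725768439244
APPEND 26: p_14 = 26·12528426651272639 + 250459692468903 = 325989552625557517, q_14 = 26·204576725768439244 + 4089757257512747 = 5323084627236933091 → 325989552625557517/5323084627236933091
APPEND 44: p_15 = 44·325989552625557517 + 12528426651272639 = 14356068742175803387, q_15 = 44·5323084627236933091 + 204576725768439244 = 234420300324193495248 → 14356068742175803387/234420300324193495248
APPEND 42: p_16 = 42·14356068742175803387 + 325989552625557517 = 603280876724009299771, q_16 = 42·234420300324193495248 + 5323084627236933091 = 9850975698243363733507 → 603280876724009299771/9850975698243363733507
APPEND 43: p_17 = 43·603280876724009299771 + 14356068742175803387 = 25955433767874575693540, q_17 = 43·9850975698243363733507 + 234420300324193495248 = 423826375324788834036049 → 25955433767874575693540/423826375324788834036049
APPEND 43: p_18 = 43·25955433767874575693540 + 603280876724009299771 = 1116686932895330764121991, q_18 = 43·423826375324788834036049 + 9850975698243363733507 = 18234385114664163227283614 → 1116686932895330764121991/18234385114664163227283614
APPEND 7: p_19 = 7·1116686932895330764121991 + 25955433767874575693540 = 7842763964035189924547477, q_19 = 7·18234385114664163227283614 + 423826375324788834036049 = 128064522177973931425021347 → 7842763964035189924547477/128064522177973931425021347

3/49
76/1241
231/3772
254143/4149902
10681474/174417829
523646369/8550623523
6294437902/102781900105
126412404409/2064188625623
5442027827489/88862892801894
250459692468903/4089757257512747
14356068742175803387/234420300324193495248
603280876724009299771/9850975698243363733507
25955433767874575693540/423826375324788834036049
1116686932895330764121991/18234385114664163227283614
7842763964035189924547477/128064522177973931425021347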